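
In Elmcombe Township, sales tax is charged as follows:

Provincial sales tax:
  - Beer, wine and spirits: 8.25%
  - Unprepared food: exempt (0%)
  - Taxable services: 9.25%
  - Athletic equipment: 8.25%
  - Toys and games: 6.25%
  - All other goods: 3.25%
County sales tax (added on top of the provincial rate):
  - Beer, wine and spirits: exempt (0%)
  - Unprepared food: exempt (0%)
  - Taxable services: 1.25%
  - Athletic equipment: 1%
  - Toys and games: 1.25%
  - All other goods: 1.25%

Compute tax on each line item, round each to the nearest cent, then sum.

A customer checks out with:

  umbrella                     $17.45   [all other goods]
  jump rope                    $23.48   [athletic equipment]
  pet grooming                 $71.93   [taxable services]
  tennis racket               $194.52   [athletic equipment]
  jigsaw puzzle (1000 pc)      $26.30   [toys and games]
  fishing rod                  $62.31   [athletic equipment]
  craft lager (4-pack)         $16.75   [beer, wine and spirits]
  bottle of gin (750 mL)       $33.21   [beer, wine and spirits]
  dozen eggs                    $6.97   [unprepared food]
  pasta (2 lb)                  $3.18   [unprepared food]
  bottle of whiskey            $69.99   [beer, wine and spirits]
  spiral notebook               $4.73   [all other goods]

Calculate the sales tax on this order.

$46.33

Umbrella $17.45: all other goods → 3.25% + 1.25% county = 4.5% → $0.79
Jump rope $23.48: athletic equipment → 8.25% + 1% county = 9.25% → $2.17
Pet grooming $71.93: taxable services → 9.25% + 1.25% county = 10.5% → $7.55
Tennis racket $194.52: athletic equipment → 8.25% + 1% county = 9.25% → $17.99
Jigsaw puzzle (1000 pc) $26.30: toys and games → 6.25% + 1.25% county = 7.5% → $1.97
Fishing rod $62.31: athletic equipment → 8.25% + 1% county = 9.25% → $5.76
Craft lager (4-pack) $16.75: beer, wine and spirits → 8.25% + 0% county = 8.25% → $1.38
Bottle of gin (750 mL) $33.21: beer, wine and spirits → 8.25% + 0% county = 8.25% → $2.74
Dozen eggs $6.97: unprepared food → 0% + 0% county = 0% → $0.00
Pasta (2 lb) $3.18: unprepared food → 0% + 0% county = 0% → $0.00
Bottle of whiskey $69.99: beer, wine and spirits → 8.25% + 0% county = 8.25% → $5.77
Spiral notebook $4.73: all other goods → 3.25% + 1.25% county = 4.5% → $0.21
Total tax = $0.79 + $2.17 + $7.55 + $17.99 + $1.97 + $5.76 + $1.38 + $2.74 + $5.77 + $0.21 = $46.33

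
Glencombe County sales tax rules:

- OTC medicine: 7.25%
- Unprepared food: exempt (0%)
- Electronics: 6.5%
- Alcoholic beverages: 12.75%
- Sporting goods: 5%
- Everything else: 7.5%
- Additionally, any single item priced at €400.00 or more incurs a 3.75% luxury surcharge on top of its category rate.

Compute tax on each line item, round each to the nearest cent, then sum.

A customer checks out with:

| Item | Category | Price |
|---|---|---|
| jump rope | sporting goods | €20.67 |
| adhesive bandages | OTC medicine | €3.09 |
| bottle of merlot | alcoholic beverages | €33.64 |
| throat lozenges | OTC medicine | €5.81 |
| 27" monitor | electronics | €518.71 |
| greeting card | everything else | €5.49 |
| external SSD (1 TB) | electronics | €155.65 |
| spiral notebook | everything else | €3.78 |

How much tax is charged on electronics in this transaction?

€63.29

27" monitor €518.71: electronics → 6.5% + 3.75% surcharge = 10.25% → €53.17
External SSD (1 TB) €155.65: electronics → 6.5% → €10.12
Tax on electronics = €53.17 + €10.12 = €63.29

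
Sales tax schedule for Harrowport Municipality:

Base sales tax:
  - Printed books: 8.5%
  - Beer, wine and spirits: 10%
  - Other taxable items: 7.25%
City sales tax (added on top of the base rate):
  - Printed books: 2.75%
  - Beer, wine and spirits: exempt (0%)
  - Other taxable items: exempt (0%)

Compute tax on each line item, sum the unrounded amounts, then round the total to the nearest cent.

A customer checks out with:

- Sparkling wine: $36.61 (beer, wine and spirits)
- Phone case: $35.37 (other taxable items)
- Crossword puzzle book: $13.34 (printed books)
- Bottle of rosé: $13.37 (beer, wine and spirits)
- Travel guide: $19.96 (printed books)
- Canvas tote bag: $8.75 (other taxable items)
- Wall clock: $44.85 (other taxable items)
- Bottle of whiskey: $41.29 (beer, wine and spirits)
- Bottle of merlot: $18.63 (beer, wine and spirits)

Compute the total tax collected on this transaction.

Sparkling wine $36.61: beer, wine and spirits → 10% + 0% city = 10% → $3.661
Phone case $35.37: other taxable items → 7.25% + 0% city = 7.25% → $2.564325
Crossword puzzle book $13.34: printed books → 8.5% + 2.75% city = 11.25% → $1.50075
Bottle of rosé $13.37: beer, wine and spirits → 10% + 0% city = 10% → $1.337
Travel guide $19.96: printed books → 8.5% + 2.75% city = 11.25% → $2.2455
Canvas tote bag $8.75: other taxable items → 7.25% + 0% city = 7.25% → $0.634375
Wall clock $44.85: other taxable items → 7.25% + 0% city = 7.25% → $3.251625
Bottle of whiskey $41.29: beer, wine and spirits → 10% + 0% city = 10% → $4.129
Bottle of merlot $18.63: beer, wine and spirits → 10% + 0% city = 10% → $1.863
Unrounded tax sum = $21.186575 → $21.19

$21.19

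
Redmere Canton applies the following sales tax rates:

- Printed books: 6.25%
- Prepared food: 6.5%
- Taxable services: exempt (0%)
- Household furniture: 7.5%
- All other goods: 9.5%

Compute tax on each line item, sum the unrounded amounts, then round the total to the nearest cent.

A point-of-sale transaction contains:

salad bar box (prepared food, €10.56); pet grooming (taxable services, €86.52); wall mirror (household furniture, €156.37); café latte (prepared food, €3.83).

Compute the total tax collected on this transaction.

Salad bar box €10.56: prepared food → 6.5% → €0.6864
Pet grooming €86.52: taxable services → 0% → €0.00
Wall mirror €156.37: household furniture → 7.5% → €11.72775
Café latte €3.83: prepared food → 6.5% → €0.24895
Unrounded tax sum = €12.6631 → €12.66

€12.66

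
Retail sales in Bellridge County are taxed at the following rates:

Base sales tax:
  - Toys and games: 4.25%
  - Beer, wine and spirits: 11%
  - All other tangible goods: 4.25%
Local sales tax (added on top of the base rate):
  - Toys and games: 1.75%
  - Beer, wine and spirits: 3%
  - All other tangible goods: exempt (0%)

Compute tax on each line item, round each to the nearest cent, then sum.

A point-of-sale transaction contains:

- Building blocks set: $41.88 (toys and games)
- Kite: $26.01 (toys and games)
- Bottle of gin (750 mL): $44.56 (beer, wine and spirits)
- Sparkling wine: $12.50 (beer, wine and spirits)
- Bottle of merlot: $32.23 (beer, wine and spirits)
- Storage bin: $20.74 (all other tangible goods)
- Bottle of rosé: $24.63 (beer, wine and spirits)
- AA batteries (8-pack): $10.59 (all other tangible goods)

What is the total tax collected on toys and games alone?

Building blocks set $41.88: toys and games → 4.25% + 1.75% local = 6% → $2.51
Kite $26.01: toys and games → 4.25% + 1.75% local = 6% → $1.56
Tax on toys and games = $2.51 + $1.56 = $4.07

$4.07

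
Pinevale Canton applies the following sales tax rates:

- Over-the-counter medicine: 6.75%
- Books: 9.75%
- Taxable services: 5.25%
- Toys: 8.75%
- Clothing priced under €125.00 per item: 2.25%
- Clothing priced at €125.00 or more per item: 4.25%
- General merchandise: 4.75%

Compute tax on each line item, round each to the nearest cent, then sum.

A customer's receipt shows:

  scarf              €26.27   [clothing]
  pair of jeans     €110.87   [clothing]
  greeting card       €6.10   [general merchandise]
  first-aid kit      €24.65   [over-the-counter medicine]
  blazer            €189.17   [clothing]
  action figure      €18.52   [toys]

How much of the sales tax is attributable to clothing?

Scarf €26.27: clothing, under €125.00 → 2.25% → €0.59
Pair of jeans €110.87: clothing, under €125.00 → 2.25% → €2.49
Blazer €189.17: clothing, €125.00 or more → 4.25% → €8.04
Tax on clothing = €0.59 + €2.49 + €8.04 = €11.12

€11.12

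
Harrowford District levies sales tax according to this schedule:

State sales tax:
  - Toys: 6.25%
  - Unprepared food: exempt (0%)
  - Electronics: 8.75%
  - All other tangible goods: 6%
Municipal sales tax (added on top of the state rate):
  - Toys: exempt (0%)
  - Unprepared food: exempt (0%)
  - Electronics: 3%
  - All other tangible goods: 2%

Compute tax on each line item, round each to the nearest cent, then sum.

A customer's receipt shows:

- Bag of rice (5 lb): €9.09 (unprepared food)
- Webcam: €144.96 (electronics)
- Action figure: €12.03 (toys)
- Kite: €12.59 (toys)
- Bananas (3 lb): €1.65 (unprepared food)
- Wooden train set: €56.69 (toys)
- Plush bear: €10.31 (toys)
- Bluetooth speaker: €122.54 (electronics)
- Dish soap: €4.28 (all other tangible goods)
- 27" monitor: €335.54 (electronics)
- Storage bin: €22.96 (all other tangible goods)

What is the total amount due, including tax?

€811.40

Bag of rice (5 lb) €9.09: unprepared food → 0% + 0% municipal = 0% → €0.00
Webcam €144.96: electronics → 8.75% + 3% municipal = 11.75% → €17.03
Action figure €12.03: toys → 6.25% + 0% municipal = 6.25% → €0.75
Kite €12.59: toys → 6.25% + 0% municipal = 6.25% → €0.79
Bananas (3 lb) €1.65: unprepared food → 0% + 0% municipal = 0% → €0.00
Wooden train set €56.69: toys → 6.25% + 0% municipal = 6.25% → €3.54
Plush bear €10.31: toys → 6.25% + 0% municipal = 6.25% → €0.64
Bluetooth speaker €122.54: electronics → 8.75% + 3% municipal = 11.75% → €14.40
Dish soap €4.28: all other tangible goods → 6% + 2% municipal = 8% → €0.34
27" monitor €335.54: electronics → 8.75% + 3% municipal = 11.75% → €39.43
Storage bin €22.96: all other tangible goods → 6% + 2% municipal = 8% → €1.84
Subtotal = €732.64; tax = €78.76; total due = €811.40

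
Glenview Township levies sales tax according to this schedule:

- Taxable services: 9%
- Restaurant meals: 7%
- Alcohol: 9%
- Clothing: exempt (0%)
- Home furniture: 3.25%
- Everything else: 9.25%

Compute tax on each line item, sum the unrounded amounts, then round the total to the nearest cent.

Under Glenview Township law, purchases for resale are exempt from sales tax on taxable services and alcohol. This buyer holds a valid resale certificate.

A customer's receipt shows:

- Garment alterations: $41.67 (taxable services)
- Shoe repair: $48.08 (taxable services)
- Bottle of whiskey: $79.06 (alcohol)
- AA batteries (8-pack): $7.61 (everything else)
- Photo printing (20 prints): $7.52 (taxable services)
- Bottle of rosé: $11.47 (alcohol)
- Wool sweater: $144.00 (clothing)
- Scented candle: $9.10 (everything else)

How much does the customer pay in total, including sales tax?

Garment alterations $41.67: taxable services, buyer-exempt → 0% → $0.00
Shoe repair $48.08: taxable services, buyer-exempt → 0% → $0.00
Bottle of whiskey $79.06: alcohol, buyer-exempt → 0% → $0.00
AA batteries (8-pack) $7.61: everything else → 9.25% → $0.703925
Photo printing (20 prints) $7.52: taxable services, buyer-exempt → 0% → $0.00
Bottle of rosé $11.47: alcohol, buyer-exempt → 0% → $0.00
Wool sweater $144.00: clothing → 0% → $0.00
Scented candle $9.10: everything else → 9.25% → $0.84175
Subtotal = $348.51; unrounded tax = $1.545675 → $1.55; total due = $350.06

$350.06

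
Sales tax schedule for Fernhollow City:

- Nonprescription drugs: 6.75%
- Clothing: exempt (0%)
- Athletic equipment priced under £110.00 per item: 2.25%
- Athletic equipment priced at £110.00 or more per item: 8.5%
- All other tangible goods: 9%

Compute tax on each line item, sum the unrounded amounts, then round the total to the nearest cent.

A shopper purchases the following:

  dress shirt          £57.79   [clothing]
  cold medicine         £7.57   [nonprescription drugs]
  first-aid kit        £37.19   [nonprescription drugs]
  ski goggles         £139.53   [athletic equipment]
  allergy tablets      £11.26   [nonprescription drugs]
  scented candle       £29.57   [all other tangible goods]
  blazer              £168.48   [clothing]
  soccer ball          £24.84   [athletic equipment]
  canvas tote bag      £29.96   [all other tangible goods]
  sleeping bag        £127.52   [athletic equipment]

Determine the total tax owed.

Dress shirt £57.79: clothing → 0% → £0.00
Cold medicine £7.57: nonprescription drugs → 6.75% → £0.510975
First-aid kit £37.19: nonprescription drugs → 6.75% → £2.510325
Ski goggles £139.53: athletic equipment, £110.00 or more → 8.5% → £11.86005
Allergy tablets £11.26: nonprescription drugs → 6.75% → £0.76005
Scented candle £29.57: all other tangible goods → 9% → £2.6613
Blazer £168.48: clothing → 0% → £0.00
Soccer ball £24.84: athletic equipment, under £110.00 → 2.25% → £0.5589
Canvas tote bag £29.96: all other tangible goods → 9% → £2.6964
Sleeping bag £127.52: athletic equipment, £110.00 or more → 8.5% → £10.8392
Unrounded tax sum = £32.3972 → £32.40

£32.40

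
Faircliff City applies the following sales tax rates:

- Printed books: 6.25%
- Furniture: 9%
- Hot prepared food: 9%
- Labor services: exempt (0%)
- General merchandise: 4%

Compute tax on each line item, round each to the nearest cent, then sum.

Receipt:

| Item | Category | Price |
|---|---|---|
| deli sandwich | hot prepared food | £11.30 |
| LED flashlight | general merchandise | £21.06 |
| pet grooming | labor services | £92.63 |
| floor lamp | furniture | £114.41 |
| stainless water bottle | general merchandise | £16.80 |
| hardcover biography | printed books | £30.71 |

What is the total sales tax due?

£14.75

Deli sandwich £11.30: hot prepared food → 9% → £1.02
LED flashlight £21.06: general merchandise → 4% → £0.84
Pet grooming £92.63: labor services → 0% → £0.00
Floor lamp £114.41: furniture → 9% → £10.30
Stainless water bottle £16.80: general merchandise → 4% → £0.67
Hardcover biography £30.71: printed books → 6.25% → £1.92
Total tax = £1.02 + £0.84 + £10.30 + £0.67 + £1.92 = £14.75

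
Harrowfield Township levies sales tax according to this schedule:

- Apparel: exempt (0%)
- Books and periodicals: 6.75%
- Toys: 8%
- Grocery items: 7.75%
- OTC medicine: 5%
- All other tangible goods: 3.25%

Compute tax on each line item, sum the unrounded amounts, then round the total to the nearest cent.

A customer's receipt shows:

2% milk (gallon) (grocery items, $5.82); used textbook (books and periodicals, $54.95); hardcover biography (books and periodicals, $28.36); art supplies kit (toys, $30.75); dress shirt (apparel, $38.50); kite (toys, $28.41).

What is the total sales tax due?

$10.81

2% milk (gallon) $5.82: grocery items → 7.75% → $0.45105
Used textbook $54.95: books and periodicals → 6.75% → $3.709125
Hardcover biography $28.36: books and periodicals → 6.75% → $1.9143
Art supplies kit $30.75: toys → 8% → $2.46
Dress shirt $38.50: apparel → 0% → $0.00
Kite $28.41: toys → 8% → $2.2728
Unrounded tax sum = $10.807275 → $10.81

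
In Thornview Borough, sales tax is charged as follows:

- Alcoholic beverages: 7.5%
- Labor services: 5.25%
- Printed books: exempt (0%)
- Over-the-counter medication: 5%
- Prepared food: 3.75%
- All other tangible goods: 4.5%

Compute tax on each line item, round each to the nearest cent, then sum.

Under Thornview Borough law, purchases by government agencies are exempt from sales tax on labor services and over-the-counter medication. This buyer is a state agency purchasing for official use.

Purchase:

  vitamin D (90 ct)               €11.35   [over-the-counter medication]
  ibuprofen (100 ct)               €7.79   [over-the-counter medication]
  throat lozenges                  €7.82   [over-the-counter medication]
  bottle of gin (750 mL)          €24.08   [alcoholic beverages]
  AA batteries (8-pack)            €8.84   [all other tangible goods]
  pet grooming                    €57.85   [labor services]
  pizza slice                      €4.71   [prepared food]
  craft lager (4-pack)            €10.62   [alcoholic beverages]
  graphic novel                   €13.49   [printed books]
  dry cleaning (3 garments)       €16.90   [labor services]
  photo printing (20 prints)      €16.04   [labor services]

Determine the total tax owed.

€3.19

Vitamin D (90 ct) €11.35: over-the-counter medication, buyer-exempt → 0% → €0.00
Ibuprofen (100 ct) €7.79: over-the-counter medication, buyer-exempt → 0% → €0.00
Throat lozenges €7.82: over-the-counter medication, buyer-exempt → 0% → €0.00
Bottle of gin (750 mL) €24.08: alcoholic beverages → 7.5% → €1.81
AA batteries (8-pack) €8.84: all other tangible goods → 4.5% → €0.40
Pet grooming €57.85: labor services, buyer-exempt → 0% → €0.00
Pizza slice €4.71: prepared food → 3.75% → €0.18
Craft lager (4-pack) €10.62: alcoholic beverages → 7.5% → €0.80
Graphic novel €13.49: printed books → 0% → €0.00
Dry cleaning (3 garments) €16.90: labor services, buyer-exempt → 0% → €0.00
Photo printing (20 prints) €16.04: labor services, buyer-exempt → 0% → €0.00
Total tax = €1.81 + €0.40 + €0.18 + €0.80 = €3.19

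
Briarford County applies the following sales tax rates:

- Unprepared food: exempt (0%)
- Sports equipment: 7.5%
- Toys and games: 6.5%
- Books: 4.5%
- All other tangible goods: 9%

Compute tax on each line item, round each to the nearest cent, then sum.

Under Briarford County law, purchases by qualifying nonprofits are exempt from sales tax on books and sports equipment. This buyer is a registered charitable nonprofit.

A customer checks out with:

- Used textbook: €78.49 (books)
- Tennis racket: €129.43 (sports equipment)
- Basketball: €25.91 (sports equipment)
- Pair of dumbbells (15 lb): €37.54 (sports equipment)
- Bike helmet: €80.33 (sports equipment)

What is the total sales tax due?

€0.00

Used textbook €78.49: books, buyer-exempt → 0% → €0.00
Tennis racket €129.43: sports equipment, buyer-exempt → 0% → €0.00
Basketball €25.91: sports equipment, buyer-exempt → 0% → €0.00
Pair of dumbbells (15 lb) €37.54: sports equipment, buyer-exempt → 0% → €0.00
Bike helmet €80.33: sports equipment, buyer-exempt → 0% → €0.00
Total tax = €0.00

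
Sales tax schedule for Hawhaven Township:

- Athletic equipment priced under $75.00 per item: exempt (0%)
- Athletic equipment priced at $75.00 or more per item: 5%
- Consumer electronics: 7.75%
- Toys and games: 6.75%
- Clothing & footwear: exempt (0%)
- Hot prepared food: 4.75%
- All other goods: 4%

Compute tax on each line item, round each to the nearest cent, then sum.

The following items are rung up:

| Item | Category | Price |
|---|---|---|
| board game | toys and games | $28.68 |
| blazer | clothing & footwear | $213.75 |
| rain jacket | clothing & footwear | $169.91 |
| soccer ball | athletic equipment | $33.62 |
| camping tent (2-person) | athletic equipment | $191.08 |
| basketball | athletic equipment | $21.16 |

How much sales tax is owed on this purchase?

Board game $28.68: toys and games → 6.75% → $1.94
Blazer $213.75: clothing & footwear → 0% → $0.00
Rain jacket $169.91: clothing & footwear → 0% → $0.00
Soccer ball $33.62: athletic equipment, under $75.00 → 0% → $0.00
Camping tent (2-person) $191.08: athletic equipment, $75.00 or more → 5% → $9.55
Basketball $21.16: athletic equipment, under $75.00 → 0% → $0.00
Total tax = $1.94 + $9.55 = $11.49

$11.49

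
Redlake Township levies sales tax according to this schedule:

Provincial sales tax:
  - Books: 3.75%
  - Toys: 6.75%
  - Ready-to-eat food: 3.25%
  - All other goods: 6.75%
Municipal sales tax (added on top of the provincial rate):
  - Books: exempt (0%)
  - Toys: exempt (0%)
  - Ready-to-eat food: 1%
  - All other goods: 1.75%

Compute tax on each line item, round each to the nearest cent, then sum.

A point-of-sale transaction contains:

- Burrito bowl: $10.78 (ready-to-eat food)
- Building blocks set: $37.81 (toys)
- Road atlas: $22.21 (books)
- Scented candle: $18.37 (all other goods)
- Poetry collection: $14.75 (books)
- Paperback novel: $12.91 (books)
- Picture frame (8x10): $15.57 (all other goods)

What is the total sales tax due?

$7.75

Burrito bowl $10.78: ready-to-eat food → 3.25% + 1% municipal = 4.25% → $0.46
Building blocks set $37.81: toys → 6.75% + 0% municipal = 6.75% → $2.55
Road atlas $22.21: books → 3.75% + 0% municipal = 3.75% → $0.83
Scented candle $18.37: all other goods → 6.75% + 1.75% municipal = 8.5% → $1.56
Poetry collection $14.75: books → 3.75% + 0% municipal = 3.75% → $0.55
Paperback novel $12.91: books → 3.75% + 0% municipal = 3.75% → $0.48
Picture frame (8x10) $15.57: all other goods → 6.75% + 1.75% municipal = 8.5% → $1.32
Total tax = $0.46 + $2.55 + $0.83 + $1.56 + $0.55 + $0.48 + $1.32 = $7.75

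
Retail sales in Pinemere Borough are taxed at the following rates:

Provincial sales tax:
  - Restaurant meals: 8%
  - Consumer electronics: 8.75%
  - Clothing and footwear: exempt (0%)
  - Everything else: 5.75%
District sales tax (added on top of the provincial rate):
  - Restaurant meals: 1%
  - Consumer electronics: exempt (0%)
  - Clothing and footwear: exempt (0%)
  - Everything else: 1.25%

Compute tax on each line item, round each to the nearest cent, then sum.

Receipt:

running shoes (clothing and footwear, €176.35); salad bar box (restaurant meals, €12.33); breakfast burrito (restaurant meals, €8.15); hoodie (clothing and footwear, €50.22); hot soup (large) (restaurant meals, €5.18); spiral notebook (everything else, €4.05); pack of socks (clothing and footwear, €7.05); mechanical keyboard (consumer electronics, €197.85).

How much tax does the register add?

€19.90

Running shoes €176.35: clothing and footwear → 0% + 0% district = 0% → €0.00
Salad bar box €12.33: restaurant meals → 8% + 1% district = 9% → €1.11
Breakfast burrito €8.15: restaurant meals → 8% + 1% district = 9% → €0.73
Hoodie €50.22: clothing and footwear → 0% + 0% district = 0% → €0.00
Hot soup (large) €5.18: restaurant meals → 8% + 1% district = 9% → €0.47
Spiral notebook €4.05: everything else → 5.75% + 1.25% district = 7% → €0.28
Pack of socks €7.05: clothing and footwear → 0% + 0% district = 0% → €0.00
Mechanical keyboard €197.85: consumer electronics → 8.75% + 0% district = 8.75% → €17.31
Total tax = €1.11 + €0.73 + €0.47 + €0.28 + €17.31 = €19.90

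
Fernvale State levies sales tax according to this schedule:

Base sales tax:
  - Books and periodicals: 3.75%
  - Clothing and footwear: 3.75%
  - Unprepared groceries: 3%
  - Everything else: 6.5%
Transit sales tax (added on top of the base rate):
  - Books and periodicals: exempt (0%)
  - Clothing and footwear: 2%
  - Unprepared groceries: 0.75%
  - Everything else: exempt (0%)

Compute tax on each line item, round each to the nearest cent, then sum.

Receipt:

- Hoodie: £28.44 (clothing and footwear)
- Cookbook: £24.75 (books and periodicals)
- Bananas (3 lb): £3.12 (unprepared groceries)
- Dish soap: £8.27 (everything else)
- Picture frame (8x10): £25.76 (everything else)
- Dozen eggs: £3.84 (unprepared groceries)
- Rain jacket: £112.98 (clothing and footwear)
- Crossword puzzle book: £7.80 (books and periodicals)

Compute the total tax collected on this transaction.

Hoodie £28.44: clothing and footwear → 3.75% + 2% transit = 5.75% → £1.64
Cookbook £24.75: books and periodicals → 3.75% + 0% transit = 3.75% → £0.93
Bananas (3 lb) £3.12: unprepared groceries → 3% + 0.75% transit = 3.75% → £0.12
Dish soap £8.27: everything else → 6.5% + 0% transit = 6.5% → £0.54
Picture frame (8x10) £25.76: everything else → 6.5% + 0% transit = 6.5% → £1.67
Dozen eggs £3.84: unprepared groceries → 3% + 0.75% transit = 3.75% → £0.14
Rain jacket £112.98: clothing and footwear → 3.75% + 2% transit = 5.75% → £6.50
Crossword puzzle book £7.80: books and periodicals → 3.75% + 0% transit = 3.75% → £0.29
Total tax = £1.64 + £0.93 + £0.12 + £0.54 + £1.67 + £0.14 + £6.50 + £0.29 = £11.83

£11.83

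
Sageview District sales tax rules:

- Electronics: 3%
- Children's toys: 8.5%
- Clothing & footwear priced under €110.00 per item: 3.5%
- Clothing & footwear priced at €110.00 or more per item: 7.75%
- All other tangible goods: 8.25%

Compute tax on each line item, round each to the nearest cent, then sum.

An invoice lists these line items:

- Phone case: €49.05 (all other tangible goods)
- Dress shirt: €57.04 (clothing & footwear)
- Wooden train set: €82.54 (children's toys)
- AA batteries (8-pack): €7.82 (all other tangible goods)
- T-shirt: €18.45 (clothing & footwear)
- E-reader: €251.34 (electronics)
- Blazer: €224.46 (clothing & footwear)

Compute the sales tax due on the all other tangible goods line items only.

€4.70

Phone case €49.05: all other tangible goods → 8.25% → €4.05
AA batteries (8-pack) €7.82: all other tangible goods → 8.25% → €0.65
Tax on all other tangible goods = €4.05 + €0.65 = €4.70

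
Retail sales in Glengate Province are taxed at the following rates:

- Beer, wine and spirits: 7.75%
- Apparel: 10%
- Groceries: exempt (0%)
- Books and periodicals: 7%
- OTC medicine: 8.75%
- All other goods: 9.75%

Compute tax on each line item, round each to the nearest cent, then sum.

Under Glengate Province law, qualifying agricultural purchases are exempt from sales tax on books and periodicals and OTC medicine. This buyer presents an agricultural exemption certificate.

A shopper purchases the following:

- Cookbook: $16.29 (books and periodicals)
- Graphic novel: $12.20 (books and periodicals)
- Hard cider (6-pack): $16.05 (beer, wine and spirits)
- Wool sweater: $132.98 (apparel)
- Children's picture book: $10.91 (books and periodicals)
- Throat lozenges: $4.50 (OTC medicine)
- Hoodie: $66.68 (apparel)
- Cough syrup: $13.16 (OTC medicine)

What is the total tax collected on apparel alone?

$19.97

Wool sweater $132.98: apparel → 10% → $13.30
Hoodie $66.68: apparel → 10% → $6.67
Tax on apparel = $13.30 + $6.67 = $19.97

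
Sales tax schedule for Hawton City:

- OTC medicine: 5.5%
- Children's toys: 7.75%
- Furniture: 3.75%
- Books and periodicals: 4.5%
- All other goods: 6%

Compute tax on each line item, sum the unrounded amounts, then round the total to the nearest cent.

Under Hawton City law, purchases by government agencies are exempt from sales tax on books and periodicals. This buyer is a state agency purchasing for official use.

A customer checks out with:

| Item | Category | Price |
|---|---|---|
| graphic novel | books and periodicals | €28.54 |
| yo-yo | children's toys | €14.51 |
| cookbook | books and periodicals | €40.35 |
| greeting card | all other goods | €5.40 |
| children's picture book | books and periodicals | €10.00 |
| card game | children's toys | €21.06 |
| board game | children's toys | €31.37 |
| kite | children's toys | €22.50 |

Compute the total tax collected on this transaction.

Graphic novel €28.54: books and periodicals, buyer-exempt → 0% → €0.00
Yo-yo €14.51: children's toys → 7.75% → €1.124525
Cookbook €40.35: books and periodicals, buyer-exempt → 0% → €0.00
Greeting card €5.40: all other goods → 6% → €0.324
Children's picture book €10.00: books and periodicals, buyer-exempt → 0% → €0.00
Card game €21.06: children's toys → 7.75% → €1.63215
Board game €31.37: children's toys → 7.75% → €2.431175
Kite €22.50: children's toys → 7.75% → €1.74375
Unrounded tax sum = €7.2556 → €7.26

€7.26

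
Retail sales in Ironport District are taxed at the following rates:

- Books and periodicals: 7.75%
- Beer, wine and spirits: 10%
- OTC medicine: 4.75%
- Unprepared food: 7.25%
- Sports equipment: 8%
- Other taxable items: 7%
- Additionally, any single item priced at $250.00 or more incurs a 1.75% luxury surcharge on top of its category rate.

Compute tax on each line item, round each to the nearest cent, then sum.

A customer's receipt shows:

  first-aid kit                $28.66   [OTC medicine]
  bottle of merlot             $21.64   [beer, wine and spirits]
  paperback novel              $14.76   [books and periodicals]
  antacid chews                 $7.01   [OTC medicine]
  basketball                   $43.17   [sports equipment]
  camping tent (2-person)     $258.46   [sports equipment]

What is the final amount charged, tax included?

First-aid kit $28.66: OTC medicine → 4.75% → $1.36
Bottle of merlot $21.64: beer, wine and spirits → 10% → $2.16
Paperback novel $14.76: books and periodicals → 7.75% → $1.14
Antacid chews $7.01: OTC medicine → 4.75% → $0.33
Basketball $43.17: sports equipment → 8% → $3.45
Camping tent (2-person) $258.46: sports equipment → 8% + 1.75% surcharge = 9.75% → $25.20
Subtotal = $373.70; tax = $33.64; total due = $407.34

$407.34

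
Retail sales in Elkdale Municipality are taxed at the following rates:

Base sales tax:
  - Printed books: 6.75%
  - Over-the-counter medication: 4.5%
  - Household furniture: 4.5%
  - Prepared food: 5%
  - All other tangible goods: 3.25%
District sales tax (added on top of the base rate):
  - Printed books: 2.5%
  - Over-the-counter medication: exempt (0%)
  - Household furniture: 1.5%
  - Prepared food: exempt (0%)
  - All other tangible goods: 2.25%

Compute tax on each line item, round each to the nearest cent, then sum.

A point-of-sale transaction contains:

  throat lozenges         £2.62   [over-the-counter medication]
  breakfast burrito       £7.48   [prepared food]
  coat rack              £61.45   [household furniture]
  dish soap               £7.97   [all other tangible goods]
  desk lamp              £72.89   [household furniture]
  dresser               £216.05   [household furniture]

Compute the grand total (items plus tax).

£390.41

Throat lozenges £2.62: over-the-counter medication → 4.5% + 0% district = 4.5% → £0.12
Breakfast burrito £7.48: prepared food → 5% + 0% district = 5% → £0.37
Coat rack £61.45: household furniture → 4.5% + 1.5% district = 6% → £3.69
Dish soap £7.97: all other tangible goods → 3.25% + 2.25% district = 5.5% → £0.44
Desk lamp £72.89: household furniture → 4.5% + 1.5% district = 6% → £4.37
Dresser £216.05: household furniture → 4.5% + 1.5% district = 6% → £12.96
Subtotal = £368.46; tax = £21.95; total due = £390.41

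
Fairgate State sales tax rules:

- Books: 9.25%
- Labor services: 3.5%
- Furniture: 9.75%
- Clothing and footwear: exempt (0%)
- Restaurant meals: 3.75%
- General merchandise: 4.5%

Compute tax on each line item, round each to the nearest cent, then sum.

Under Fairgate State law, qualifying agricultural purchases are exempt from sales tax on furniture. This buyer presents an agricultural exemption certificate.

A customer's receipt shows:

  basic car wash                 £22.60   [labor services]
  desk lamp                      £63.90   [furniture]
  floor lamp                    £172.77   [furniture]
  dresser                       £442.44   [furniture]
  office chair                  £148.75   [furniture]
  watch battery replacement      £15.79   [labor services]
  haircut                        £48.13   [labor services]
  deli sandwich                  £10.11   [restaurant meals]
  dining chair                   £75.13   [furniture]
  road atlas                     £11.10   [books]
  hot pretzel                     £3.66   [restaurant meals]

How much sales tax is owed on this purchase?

Basic car wash £22.60: labor services → 3.5% → £0.79
Desk lamp £63.90: furniture, buyer-exempt → 0% → £0.00
Floor lamp £172.77: furniture, buyer-exempt → 0% → £0.00
Dresser £442.44: furniture, buyer-exempt → 0% → £0.00
Office chair £148.75: furniture, buyer-exempt → 0% → £0.00
Watch battery replacement £15.79: labor services → 3.5% → £0.55
Haircut £48.13: labor services → 3.5% → £1.68
Deli sandwich £10.11: restaurant meals → 3.75% → £0.38
Dining chair £75.13: furniture, buyer-exempt → 0% → £0.00
Road atlas £11.10: books → 9.25% → £1.03
Hot pretzel £3.66: restaurant meals → 3.75% → £0.14
Total tax = £0.79 + £0.55 + £1.68 + £0.38 + £1.03 + £0.14 = £4.57

£4.57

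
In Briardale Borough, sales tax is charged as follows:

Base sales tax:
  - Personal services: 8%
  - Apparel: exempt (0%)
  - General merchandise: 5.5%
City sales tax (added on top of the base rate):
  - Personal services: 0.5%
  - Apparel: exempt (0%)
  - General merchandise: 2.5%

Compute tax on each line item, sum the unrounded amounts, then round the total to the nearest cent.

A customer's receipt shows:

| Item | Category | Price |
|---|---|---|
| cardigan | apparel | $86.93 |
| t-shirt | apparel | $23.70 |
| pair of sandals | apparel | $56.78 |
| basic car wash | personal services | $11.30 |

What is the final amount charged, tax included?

$179.67

Cardigan $86.93: apparel → 0% + 0% city = 0% → $0.00
T-shirt $23.70: apparel → 0% + 0% city = 0% → $0.00
Pair of sandals $56.78: apparel → 0% + 0% city = 0% → $0.00
Basic car wash $11.30: personal services → 8% + 0.5% city = 8.5% → $0.9605
Subtotal = $178.71; unrounded tax = $0.9605 → $0.96; total due = $179.67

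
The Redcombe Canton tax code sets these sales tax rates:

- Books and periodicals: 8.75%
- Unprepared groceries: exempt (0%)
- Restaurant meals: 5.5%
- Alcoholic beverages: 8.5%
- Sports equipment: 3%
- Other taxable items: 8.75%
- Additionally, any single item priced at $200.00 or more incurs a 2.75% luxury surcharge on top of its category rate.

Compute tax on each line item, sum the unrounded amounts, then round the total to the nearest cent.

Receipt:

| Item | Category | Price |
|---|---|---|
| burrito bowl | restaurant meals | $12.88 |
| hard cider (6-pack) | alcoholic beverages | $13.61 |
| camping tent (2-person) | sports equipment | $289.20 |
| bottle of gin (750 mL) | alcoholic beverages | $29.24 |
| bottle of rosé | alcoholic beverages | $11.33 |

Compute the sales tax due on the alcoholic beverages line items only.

Hard cider (6-pack) $13.61: alcoholic beverages → 8.5% → $1.15685
Bottle of gin (750 mL) $29.24: alcoholic beverages → 8.5% → $2.4854
Bottle of rosé $11.33: alcoholic beverages → 8.5% → $0.96305
Tax on alcoholic beverages: unrounded sum = $4.6053 → $4.61

$4.61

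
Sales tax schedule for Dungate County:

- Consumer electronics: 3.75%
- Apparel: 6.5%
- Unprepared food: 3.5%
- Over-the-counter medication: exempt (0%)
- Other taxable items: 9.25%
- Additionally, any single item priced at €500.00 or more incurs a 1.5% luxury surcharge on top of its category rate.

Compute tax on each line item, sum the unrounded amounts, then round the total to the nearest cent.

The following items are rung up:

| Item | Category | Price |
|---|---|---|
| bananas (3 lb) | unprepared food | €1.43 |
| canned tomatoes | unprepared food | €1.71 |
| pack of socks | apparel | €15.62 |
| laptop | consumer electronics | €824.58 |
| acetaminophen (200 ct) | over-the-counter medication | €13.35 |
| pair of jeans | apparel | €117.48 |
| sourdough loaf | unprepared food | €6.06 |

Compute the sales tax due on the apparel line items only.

€8.65

Pack of socks €15.62: apparel → 6.5% → €1.0153
Pair of jeans €117.48: apparel → 6.5% → €7.6362
Tax on apparel: unrounded sum = €8.6515 → €8.65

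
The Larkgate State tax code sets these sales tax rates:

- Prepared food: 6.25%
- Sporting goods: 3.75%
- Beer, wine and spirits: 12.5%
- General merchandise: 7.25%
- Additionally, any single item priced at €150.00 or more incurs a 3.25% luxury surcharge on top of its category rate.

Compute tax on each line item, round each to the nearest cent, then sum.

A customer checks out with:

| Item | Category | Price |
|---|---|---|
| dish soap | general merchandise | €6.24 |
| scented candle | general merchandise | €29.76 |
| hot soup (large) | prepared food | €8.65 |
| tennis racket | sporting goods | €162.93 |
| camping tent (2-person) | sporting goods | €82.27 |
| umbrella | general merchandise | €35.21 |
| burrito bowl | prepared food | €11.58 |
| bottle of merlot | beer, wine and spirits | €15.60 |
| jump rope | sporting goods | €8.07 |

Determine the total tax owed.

Dish soap €6.24: general merchandise → 7.25% → €0.45
Scented candle €29.76: general merchandise → 7.25% → €2.16
Hot soup (large) €8.65: prepared food → 6.25% → €0.54
Tennis racket €162.93: sporting goods → 3.75% + 3.25% surcharge = 7% → €11.41
Camping tent (2-person) €82.27: sporting goods → 3.75% → €3.09
Umbrella €35.21: general merchandise → 7.25% → €2.55
Burrito bowl €11.58: prepared food → 6.25% → €0.72
Bottle of merlot €15.60: beer, wine and spirits → 12.5% → €1.95
Jump rope €8.07: sporting goods → 3.75% → €0.30
Total tax = €0.45 + €2.16 + €0.54 + €11.41 + €3.09 + €2.55 + €0.72 + €1.95 + €0.30 = €23.17

€23.17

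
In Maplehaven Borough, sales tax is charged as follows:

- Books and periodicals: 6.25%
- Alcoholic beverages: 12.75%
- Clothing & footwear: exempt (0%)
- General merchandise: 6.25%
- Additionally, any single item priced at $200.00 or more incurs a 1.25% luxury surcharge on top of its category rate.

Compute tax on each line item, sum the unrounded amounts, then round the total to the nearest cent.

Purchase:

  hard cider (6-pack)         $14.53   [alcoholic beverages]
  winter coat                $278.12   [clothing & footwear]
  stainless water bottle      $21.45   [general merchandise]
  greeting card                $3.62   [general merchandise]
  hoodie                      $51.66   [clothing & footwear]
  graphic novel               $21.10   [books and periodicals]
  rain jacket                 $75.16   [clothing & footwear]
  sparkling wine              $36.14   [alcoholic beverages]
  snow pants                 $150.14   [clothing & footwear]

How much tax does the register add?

$12.82

Hard cider (6-pack) $14.53: alcoholic beverages → 12.75% → $1.852575
Winter coat $278.12: clothing & footwear → 0% + 1.25% surcharge = 1.25% → $3.4765
Stainless water bottle $21.45: general merchandise → 6.25% → $1.340625
Greeting card $3.62: general merchandise → 6.25% → $0.22625
Hoodie $51.66: clothing & footwear → 0% → $0.00
Graphic novel $21.10: books and periodicals → 6.25% → $1.31875
Rain jacket $75.16: clothing & footwear → 0% → $0.00
Sparkling wine $36.14: alcoholic beverages → 12.75% → $4.60785
Snow pants $150.14: clothing & footwear → 0% → $0.00
Unrounded tax sum = $12.82255 → $12.82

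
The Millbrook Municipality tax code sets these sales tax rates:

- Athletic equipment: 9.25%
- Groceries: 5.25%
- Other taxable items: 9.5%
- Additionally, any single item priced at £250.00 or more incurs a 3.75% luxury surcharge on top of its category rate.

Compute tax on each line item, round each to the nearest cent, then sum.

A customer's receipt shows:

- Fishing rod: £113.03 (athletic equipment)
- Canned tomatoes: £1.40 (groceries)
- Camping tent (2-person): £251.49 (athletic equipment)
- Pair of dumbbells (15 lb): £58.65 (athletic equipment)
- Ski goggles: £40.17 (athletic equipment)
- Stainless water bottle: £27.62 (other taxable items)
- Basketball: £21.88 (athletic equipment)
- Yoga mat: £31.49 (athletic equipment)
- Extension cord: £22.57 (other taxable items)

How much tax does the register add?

Fishing rod £113.03: athletic equipment → 9.25% → £10.46
Canned tomatoes £1.40: groceries → 5.25% → £0.07
Camping tent (2-person) £251.49: athletic equipment → 9.25% + 3.75% surcharge = 13% → £32.69
Pair of dumbbells (15 lb) £58.65: athletic equipment → 9.25% → £5.43
Ski goggles £40.17: athletic equipment → 9.25% → £3.72
Stainless water bottle £27.62: other taxable items → 9.5% → £2.62
Basketball £21.88: athletic equipment → 9.25% → £2.02
Yoga mat £31.49: athletic equipment → 9.25% → £2.91
Extension cord £22.57: other taxable items → 9.5% → £2.14
Total tax = £10.46 + £0.07 + £32.69 + £5.43 + £3.72 + £2.62 + £2.02 + £2.91 + £2.14 = £62.06

£62.06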